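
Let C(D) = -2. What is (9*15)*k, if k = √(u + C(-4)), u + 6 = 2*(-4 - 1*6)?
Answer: 270*I*√7 ≈ 714.35*I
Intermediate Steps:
u = -26 (u = -6 + 2*(-4 - 1*6) = -6 + 2*(-4 - 6) = -6 + 2*(-10) = -6 - 20 = -26)
k = 2*I*√7 (k = √(-26 - 2) = √(-28) = 2*I*√7 ≈ 5.2915*I)
(9*15)*k = (9*15)*(2*I*√7) = 135*(2*I*√7) = 270*I*√7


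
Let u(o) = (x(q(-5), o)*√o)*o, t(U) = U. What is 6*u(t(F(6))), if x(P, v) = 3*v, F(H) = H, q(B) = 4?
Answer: 648*√6 ≈ 1587.3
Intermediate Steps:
u(o) = 3*o^(5/2) (u(o) = ((3*o)*√o)*o = (3*o^(3/2))*o = 3*o^(5/2))
6*u(t(F(6))) = 6*(3*6^(5/2)) = 6*(3*(36*√6)) = 6*(108*√6) = 648*√6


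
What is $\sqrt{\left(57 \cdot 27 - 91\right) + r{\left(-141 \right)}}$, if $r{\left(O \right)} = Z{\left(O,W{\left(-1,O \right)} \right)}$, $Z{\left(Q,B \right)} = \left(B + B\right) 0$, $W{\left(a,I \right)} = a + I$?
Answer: $2 \sqrt{362} \approx 38.053$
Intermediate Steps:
$W{\left(a,I \right)} = I + a$
$Z{\left(Q,B \right)} = 0$ ($Z{\left(Q,B \right)} = 2 B 0 = 0$)
$r{\left(O \right)} = 0$
$\sqrt{\left(57 \cdot 27 - 91\right) + r{\left(-141 \right)}} = \sqrt{\left(57 \cdot 27 - 91\right) + 0} = \sqrt{\left(1539 - 91\right) + 0} = \sqrt{1448 + 0} = \sqrt{1448} = 2 \sqrt{362}$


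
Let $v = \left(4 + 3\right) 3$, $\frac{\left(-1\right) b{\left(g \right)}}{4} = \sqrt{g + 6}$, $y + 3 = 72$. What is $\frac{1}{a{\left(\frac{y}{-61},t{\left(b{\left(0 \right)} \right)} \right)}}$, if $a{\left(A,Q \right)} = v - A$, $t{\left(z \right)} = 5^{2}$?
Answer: $\frac{61}{1350} \approx 0.045185$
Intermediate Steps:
$y = 69$ ($y = -3 + 72 = 69$)
$b{\left(g \right)} = - 4 \sqrt{6 + g}$ ($b{\left(g \right)} = - 4 \sqrt{g + 6} = - 4 \sqrt{6 + g}$)
$t{\left(z \right)} = 25$
$v = 21$ ($v = 7 \cdot 3 = 21$)
$a{\left(A,Q \right)} = 21 - A$
$\frac{1}{a{\left(\frac{y}{-61},t{\left(b{\left(0 \right)} \right)} \right)}} = \frac{1}{21 - \frac{69}{-61}} = \frac{1}{21 - 69 \left(- \frac{1}{61}\right)} = \frac{1}{21 - - \frac{69}{61}} = \frac{1}{21 + \frac{69}{61}} = \frac{1}{\frac{1350}{61}} = \frac{61}{1350}$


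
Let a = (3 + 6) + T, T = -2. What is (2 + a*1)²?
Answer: 81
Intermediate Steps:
a = 7 (a = (3 + 6) - 2 = 9 - 2 = 7)
(2 + a*1)² = (2 + 7*1)² = (2 + 7)² = 9² = 81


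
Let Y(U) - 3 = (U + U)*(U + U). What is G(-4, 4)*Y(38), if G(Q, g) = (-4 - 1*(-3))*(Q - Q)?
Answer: 0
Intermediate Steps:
Y(U) = 3 + 4*U² (Y(U) = 3 + (U + U)*(U + U) = 3 + (2*U)*(2*U) = 3 + 4*U²)
G(Q, g) = 0 (G(Q, g) = (-4 + 3)*0 = -1*0 = 0)
G(-4, 4)*Y(38) = 0*(3 + 4*38²) = 0*(3 + 4*1444) = 0*(3 + 5776) = 0*5779 = 0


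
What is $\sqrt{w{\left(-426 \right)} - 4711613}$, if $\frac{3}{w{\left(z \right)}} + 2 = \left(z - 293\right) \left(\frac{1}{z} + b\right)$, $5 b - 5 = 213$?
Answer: $\frac{i \sqrt{21007202798429234339267}}{66772757} \approx 2170.6 i$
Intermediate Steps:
$b = \frac{218}{5}$ ($b = 1 + \frac{1}{5} \cdot 213 = 1 + \frac{213}{5} = \frac{218}{5} \approx 43.6$)
$w{\left(z \right)} = \frac{3}{-2 + \left(-293 + z\right) \left(\frac{218}{5} + \frac{1}{z}\right)}$ ($w{\left(z \right)} = \frac{3}{-2 + \left(z - 293\right) \left(\frac{1}{z} + \frac{218}{5}\right)} = \frac{3}{-2 + \left(-293 + z\right) \left(\frac{218}{5} + \frac{1}{z}\right)}$)
$\sqrt{w{\left(-426 \right)} - 4711613} = \sqrt{15 \left(-426\right) \frac{1}{-1465 - -27212454 + 218 \left(-426\right)^{2}} - 4711613} = \sqrt{15 \left(-426\right) \frac{1}{-1465 + 27212454 + 218 \cdot 181476} - 4711613} = \sqrt{15 \left(-426\right) \frac{1}{-1465 + 27212454 + 39561768} - 4711613} = \sqrt{15 \left(-426\right) \frac{1}{66772757} - 4711613} = \sqrt{- \frac{6390}{66772757} - 4711613} = \sqrt{- \frac{314607389933431}{66772757}} = \frac{i \sqrt{21007202798429234339267}}{66772757}$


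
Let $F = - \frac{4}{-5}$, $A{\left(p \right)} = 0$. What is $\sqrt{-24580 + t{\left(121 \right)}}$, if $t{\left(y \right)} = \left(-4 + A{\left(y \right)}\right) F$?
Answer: $\frac{2 i \sqrt{153645}}{5} \approx 156.79 i$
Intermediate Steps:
$F = \frac{4}{5}$ ($F = \left(-4\right) \left(- \frac{1}{5}\right) = \frac{4}{5} \approx 0.8$)
$t{\left(y \right)} = - \frac{16}{5}$ ($t{\left(y \right)} = \left(-4 + 0\right) \frac{4}{5} = \left(-4\right) \frac{4}{5} = - \frac{16}{5}$)
$\sqrt{-24580 + t{\left(121 \right)}} = \sqrt{-24580 - \frac{16}{5}} = \sqrt{- \frac{122916}{5}} = \frac{2 i \sqrt{153645}}{5}$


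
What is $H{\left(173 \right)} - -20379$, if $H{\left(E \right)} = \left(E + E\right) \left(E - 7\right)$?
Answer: $77815$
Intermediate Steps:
$H{\left(E \right)} = 2 E \left(-7 + E\right)$
$H{\left(173 \right)} - -20379 = 2 \cdot 173 \left(-7 + 173\right) - -20379 = 2 \cdot 173 \cdot 166 + 20379 = 57436 + 20379 = 77815$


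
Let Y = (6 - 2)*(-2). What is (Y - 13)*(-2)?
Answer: 42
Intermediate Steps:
Y = -8 (Y = 4*(-2) = -8)
(Y - 13)*(-2) = (-8 - 13)*(-2) = -21*(-2) = 42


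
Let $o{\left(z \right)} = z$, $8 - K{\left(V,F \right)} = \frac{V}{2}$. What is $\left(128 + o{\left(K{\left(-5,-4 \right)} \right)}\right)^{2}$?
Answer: $\frac{76729}{4} \approx 19182.0$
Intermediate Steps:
$K{\left(V,F \right)} = 8 - \frac{V}{2}$
$\left(128 + o{\left(K{\left(-5,-4 \right)} \right)}\right)^{2} = \left(128 + \left(8 - - \frac{5}{2}\right)\right)^{2} = \left(128 + \left(8 + \frac{5}{2}\right)\right)^{2} = \left(128 + \frac{21}{2}\right)^{2} = \left(\frac{277}{2}\right)^{2} = \frac{76729}{4}$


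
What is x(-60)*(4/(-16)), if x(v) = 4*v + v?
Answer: 75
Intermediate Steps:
x(v) = 5*v
x(-60)*(4/(-16)) = (5*(-60))*(4/(-16)) = -1200*(-1)/16 = -300*(-¼) = 75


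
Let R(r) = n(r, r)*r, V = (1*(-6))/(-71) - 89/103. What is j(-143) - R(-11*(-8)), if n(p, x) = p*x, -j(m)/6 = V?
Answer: -4983570530/7313 ≈ -6.8147e+5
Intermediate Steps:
V = -5701/7313 (V = -6*(-1/71) - 89*1/103 = 6/71 - 89/103 = -5701/7313 ≈ -0.77957)
j(m) = 34206/7313 (j(m) = -6*(-5701/7313) = 34206/7313)
R(r) = r³ (R(r) = (r*r)*r = r²*r = r³)
j(-143) - R(-11*(-8)) = 34206/7313 - (-11*(-8))³ = 34206/7313 - 1*88³ = 34206/7313 - 1*681472 = 34206/7313 - 681472 = -4983570530/7313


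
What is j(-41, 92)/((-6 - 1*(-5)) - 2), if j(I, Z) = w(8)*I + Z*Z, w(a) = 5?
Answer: -2753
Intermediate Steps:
j(I, Z) = Z**2 + 5*I (j(I, Z) = 5*I + Z*Z = 5*I + Z**2 = Z**2 + 5*I)
j(-41, 92)/((-6 - 1*(-5)) - 2) = (92**2 + 5*(-41))/((-6 - 1*(-5)) - 2) = (8464 - 205)/((-6 + 5) - 2) = 8259/(-1 - 2) = 8259/(-3) = -1/3*8259 = -2753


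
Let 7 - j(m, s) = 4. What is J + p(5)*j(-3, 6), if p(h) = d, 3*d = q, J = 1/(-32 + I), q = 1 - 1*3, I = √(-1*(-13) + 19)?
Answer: -63/31 - √2/248 ≈ -2.0380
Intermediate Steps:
j(m, s) = 3 (j(m, s) = 7 - 1*4 = 7 - 4 = 3)
I = 4*√2 (I = √(13 + 19) = √32 = 4*√2 ≈ 5.6569)
q = -2 (q = 1 - 3 = -2)
J = 1/(-32 + 4*√2) ≈ -0.037961
d = -⅔ (d = (⅓)*(-2) = -⅔ ≈ -0.66667)
p(h) = -⅔
J + p(5)*j(-3, 6) = (-1/31 - √2/248) - ⅔*3 = (-1/31 - √2/248) - 2 = -63/31 - √2/248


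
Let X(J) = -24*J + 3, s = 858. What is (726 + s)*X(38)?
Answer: -1439856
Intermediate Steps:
X(J) = 3 - 24*J
(726 + s)*X(38) = (726 + 858)*(3 - 24*38) = 1584*(3 - 912) = 1584*(-909) = -1439856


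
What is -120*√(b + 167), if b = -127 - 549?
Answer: -120*I*√509 ≈ -2707.3*I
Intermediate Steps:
b = -676
-120*√(b + 167) = -120*√(-676 + 167) = -120*I*√509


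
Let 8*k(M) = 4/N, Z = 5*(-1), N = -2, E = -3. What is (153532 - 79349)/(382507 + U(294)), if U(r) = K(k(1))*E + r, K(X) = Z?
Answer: 74183/382816 ≈ 0.19378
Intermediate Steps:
Z = -5
k(M) = -¼ (k(M) = (4/(-2))/8 = (4*(-½))/8 = (⅛)*(-2) = -¼)
K(X) = -5
U(r) = 15 + r (U(r) = -5*(-3) + r = 15 + r)
(153532 - 79349)/(382507 + U(294)) = (153532 - 79349)/(382507 + (15 + 294)) = 74183/(382507 + 309) = 74183/382816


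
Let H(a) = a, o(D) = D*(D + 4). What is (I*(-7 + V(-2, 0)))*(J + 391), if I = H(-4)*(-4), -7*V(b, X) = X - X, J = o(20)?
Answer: -97552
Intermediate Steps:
o(D) = D*(4 + D)
J = 480 (J = 20*(4 + 20) = 20*24 = 480)
V(b, X) = 0 (V(b, X) = -(X - X)/7 = -⅐*0 = 0)
I = 16 (I = -4*(-4) = 16)
(I*(-7 + V(-2, 0)))*(J + 391) = (16*(-7 + 0))*(480 + 391) = (16*(-7))*871 = -112*871 = -97552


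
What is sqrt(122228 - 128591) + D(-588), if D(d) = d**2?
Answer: 345744 + 3*I*sqrt(707) ≈ 3.4574e+5 + 79.768*I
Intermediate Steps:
sqrt(122228 - 128591) + D(-588) = sqrt(122228 - 128591) + (-588)**2 = sqrt(-6363) + 345744 = 3*I*sqrt(707) + 345744 = 345744 + 3*I*sqrt(707)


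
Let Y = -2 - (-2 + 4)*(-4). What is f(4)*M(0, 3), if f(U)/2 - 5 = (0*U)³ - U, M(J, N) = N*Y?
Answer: 36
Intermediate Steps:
Y = 6 (Y = -2 - 2*(-4) = -2 - 1*(-8) = -2 + 8 = 6)
M(J, N) = 6*N (M(J, N) = N*6 = 6*N)
f(U) = 10 - 2*U (f(U) = 10 + 2*((0*U)³ - U) = 10 + 2*(0³ - U) = 10 + 2*(0 - U) = 10 + 2*(-U) = 10 - 2*U)
f(4)*M(0, 3) = (10 - 2*4)*(6*3) = (10 - 8)*18 = 2*18 = 36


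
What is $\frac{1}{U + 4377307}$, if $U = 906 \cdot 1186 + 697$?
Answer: $\frac{1}{5452520} \approx 1.834 \cdot 10^{-7}$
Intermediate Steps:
$U = 1075213$ ($U = 1074516 + 697 = 1075213$)
$\frac{1}{U + 4377307} = \frac{1}{1075213 + 4377307} = \frac{1}{5452520}$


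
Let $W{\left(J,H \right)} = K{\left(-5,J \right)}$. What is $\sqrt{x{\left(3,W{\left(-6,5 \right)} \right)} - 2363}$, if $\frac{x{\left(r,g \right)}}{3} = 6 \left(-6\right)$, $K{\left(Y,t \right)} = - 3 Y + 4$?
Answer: $i \sqrt{2471} \approx 49.709 i$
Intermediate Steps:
$K{\left(Y,t \right)} = 4 - 3 Y$
$W{\left(J,H \right)} = 19$ ($W{\left(J,H \right)} = 4 - -15 = 4 + 15 = 19$)
$x{\left(r,g \right)} = -108$ ($x{\left(r,g \right)} = 3 \cdot 6 \left(-6\right) = 3 \left(-36\right) = -108$)
$\sqrt{x{\left(3,W{\left(-6,5 \right)} \right)} - 2363} = \sqrt{-108 - 2363} = \sqrt{-2471} = i \sqrt{2471}$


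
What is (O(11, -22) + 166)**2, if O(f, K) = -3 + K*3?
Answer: 9409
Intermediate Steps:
O(f, K) = -3 + 3*K
(O(11, -22) + 166)**2 = ((-3 + 3*(-22)) + 166)**2 = ((-3 - 66) + 166)**2 = (-69 + 166)**2 = 97**2 = 9409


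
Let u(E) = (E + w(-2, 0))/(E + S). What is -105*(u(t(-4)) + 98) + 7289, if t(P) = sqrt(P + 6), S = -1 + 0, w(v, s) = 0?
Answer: -3211 - 105*sqrt(2) ≈ -3359.5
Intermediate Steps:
S = -1
t(P) = sqrt(6 + P)
u(E) = E/(-1 + E) (u(E) = (E + 0)/(E - 1) = E/(-1 + E))
-105*(u(t(-4)) + 98) + 7289 = -105*(sqrt(6 - 4)/(-1 + sqrt(6 - 4)) + 98) + 7289 = -105*(sqrt(2)/(-1 + sqrt(2)) + 98) + 7289 = -105*(98 + sqrt(2)/(-1 + sqrt(2))) + 7289 = (-10290 - 105*sqrt(2)/(-1 + sqrt(2))) + 7289 = -3001 - 105*sqrt(2)/(-1 + sqrt(2))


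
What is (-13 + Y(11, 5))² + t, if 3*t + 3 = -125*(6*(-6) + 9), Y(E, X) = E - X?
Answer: 1173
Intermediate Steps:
t = 1124 (t = -1 + (-125*(6*(-6) + 9))/3 = -1 + (-125*(-36 + 9))/3 = -1 + (-125*(-27))/3 = -1 + (⅓)*3375 = -1 + 1125 = 1124)
(-13 + Y(11, 5))² + t = (-13 + (11 - 1*5))² + 1124 = (-13 + (11 - 5))² + 1124 = (-13 + 6)² + 1124 = (-7)² + 1124 = 49 + 1124 = 1173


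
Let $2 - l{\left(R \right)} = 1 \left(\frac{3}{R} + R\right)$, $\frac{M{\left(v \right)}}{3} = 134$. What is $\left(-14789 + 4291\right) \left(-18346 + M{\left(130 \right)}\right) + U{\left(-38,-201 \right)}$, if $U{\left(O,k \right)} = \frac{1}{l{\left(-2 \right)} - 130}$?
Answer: $\frac{46905651886}{249} \approx 1.8838 \cdot 10^{8}$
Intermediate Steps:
$M{\left(v \right)} = 402$ ($M{\left(v \right)} = 3 \cdot 134 = 402$)
$l{\left(R \right)} = 2 - R - \frac{3}{R}$ ($l{\left(R \right)} = 2 - 1 \left(\frac{3}{R} + R\right) = 2 - 1 \left(R + \frac{3}{R}\right) = 2 - \left(R + \frac{3}{R}\right) = 2 - R - \frac{3}{R}$)
$U{\left(O,k \right)} = - \frac{2}{249}$ ($U{\left(O,k \right)} = \frac{1}{\left(2 - -2 - \frac{3}{-2}\right) - 130} = \frac{1}{\left(2 + 2 - - \frac{3}{2}\right) - 130} = \frac{1}{\left(2 + 2 + \frac{3}{2}\right) - 130} = \frac{1}{\frac{11}{2} - 130} = \frac{1}{- \frac{249}{2}} = - \frac{2}{249}$)
$\left(-14789 + 4291\right) \left(-18346 + M{\left(130 \right)}\right) + U{\left(-38,-201 \right)} = \left(-14789 + 4291\right) \left(-18346 + 402\right) - \frac{2}{249} = \left(-10498\right) \left(-17944\right) - \frac{2}{249} = 188376112 - \frac{2}{249} = \frac{46905651886}{249}$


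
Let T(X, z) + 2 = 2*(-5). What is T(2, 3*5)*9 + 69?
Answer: -39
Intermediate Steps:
T(X, z) = -12 (T(X, z) = -2 + 2*(-5) = -2 - 10 = -12)
T(2, 3*5)*9 + 69 = -12*9 + 69 = -108 + 69 = -39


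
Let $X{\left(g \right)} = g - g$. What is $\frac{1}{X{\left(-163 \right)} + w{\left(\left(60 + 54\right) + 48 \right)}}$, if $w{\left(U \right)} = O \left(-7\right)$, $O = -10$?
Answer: $\frac{1}{70} \approx 0.014286$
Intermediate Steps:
$w{\left(U \right)} = 70$ ($w{\left(U \right)} = \left(-10\right) \left(-7\right) = 70$)
$X{\left(g \right)} = 0$
$\frac{1}{X{\left(-163 \right)} + w{\left(\left(60 + 54\right) + 48 \right)}} = \frac{1}{0 + 70} = \frac{1}{70}$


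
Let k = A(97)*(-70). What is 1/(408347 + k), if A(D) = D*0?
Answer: 1/408347 ≈ 2.4489e-6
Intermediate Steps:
A(D) = 0
k = 0 (k = 0*(-70) = 0)
1/(408347 + k) = 1/(408347 + 0) = 1/408347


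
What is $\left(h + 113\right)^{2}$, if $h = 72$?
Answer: $34225$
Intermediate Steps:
$\left(h + 113\right)^{2} = \left(72 + 113\right)^{2} = 185^{2} = 34225$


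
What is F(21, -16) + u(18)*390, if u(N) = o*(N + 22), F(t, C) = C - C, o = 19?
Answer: 296400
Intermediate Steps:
F(t, C) = 0
u(N) = 418 + 19*N (u(N) = 19*(N + 22) = 19*(22 + N) = 418 + 19*N)
F(21, -16) + u(18)*390 = 0 + (418 + 19*18)*390 = 0 + (418 + 342)*390 = 0 + 760*390 = 0 + 296400 = 296400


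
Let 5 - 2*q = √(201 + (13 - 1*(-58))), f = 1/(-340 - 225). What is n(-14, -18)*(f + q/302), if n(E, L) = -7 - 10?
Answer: -37757/341260 + 17*√17/151 ≈ 0.35355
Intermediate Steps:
n(E, L) = -17
f = -1/565 (f = 1/(-565) = -1/565 ≈ -0.0017699)
q = 5/2 - 2*√17 (q = 5/2 - √(201 + (13 - 1*(-58)))/2 = 5/2 - √(201 + (13 + 58))/2 = 5/2 - √(201 + 71)/2 = 5/2 - 2*√17 ≈ -5.7462)
n(-14, -18)*(f + q/302) = -17*(-1/565 + (5/2 - 2*√17)/302) = -17*(-1/565 + (5/2 - 2*√17)*(1/302)) = -17*(-1/565 + (5/604 - √17/151)) = -17*(2221/341260 - √17/151) = -37757/341260 + 17*√17/151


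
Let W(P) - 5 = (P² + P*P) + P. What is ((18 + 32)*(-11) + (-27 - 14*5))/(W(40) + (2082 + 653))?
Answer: -647/5980 ≈ -0.10819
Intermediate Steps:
W(P) = 5 + P + 2*P² (W(P) = 5 + ((P² + P*P) + P) = 5 + ((P² + P²) + P) = 5 + (2*P² + P) = 5 + (P + 2*P²) = 5 + P + 2*P²)
((18 + 32)*(-11) + (-27 - 14*5))/(W(40) + (2082 + 653)) = ((18 + 32)*(-11) + (-27 - 14*5))/((5 + 40 + 2*40²) + (2082 + 653)) = (50*(-11) + (-27 - 70))/((5 + 40 + 2*1600) + 2735) = (-550 - 97)/((5 + 40 + 3200) + 2735) = -647/(3245 + 2735) = -647/5980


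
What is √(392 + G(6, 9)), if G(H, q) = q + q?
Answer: √410 ≈ 20.248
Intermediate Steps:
G(H, q) = 2*q
√(392 + G(6, 9)) = √(392 + 2*9) = √(392 + 18) = √410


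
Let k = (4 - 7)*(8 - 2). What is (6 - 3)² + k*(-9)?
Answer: 171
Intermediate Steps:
k = -18 (k = -3*6 = -18)
(6 - 3)² + k*(-9) = (6 - 3)² - 18*(-9) = 3² + 162 = 9 + 162 = 171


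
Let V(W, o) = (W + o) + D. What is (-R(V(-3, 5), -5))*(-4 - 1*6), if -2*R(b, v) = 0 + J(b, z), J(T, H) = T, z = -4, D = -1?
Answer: -5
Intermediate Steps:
V(W, o) = -1 + W + o (V(W, o) = (W + o) - 1 = -1 + W + o)
R(b, v) = -b/2 (R(b, v) = -(0 + b)/2 = -b/2)
(-R(V(-3, 5), -5))*(-4 - 1*6) = (-(-1)*(-1 - 3 + 5)/2)*(-4 - 1*6) = (-(-1)/2)*(-4 - 6) = -1*(-1/2)*(-10) = (1/2)*(-10) = -5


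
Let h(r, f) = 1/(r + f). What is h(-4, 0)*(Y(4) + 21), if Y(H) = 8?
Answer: -29/4 ≈ -7.2500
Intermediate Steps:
h(r, f) = 1/(f + r)
h(-4, 0)*(Y(4) + 21) = (8 + 21)/(0 - 4) = 29/(-4) = -¼*29 = -29/4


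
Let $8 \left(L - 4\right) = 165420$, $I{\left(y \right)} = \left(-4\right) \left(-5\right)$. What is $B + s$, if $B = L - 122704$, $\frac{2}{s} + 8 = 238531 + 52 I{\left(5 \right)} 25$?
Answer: $- \frac{53974595531}{529046} \approx -1.0202 \cdot 10^{5}$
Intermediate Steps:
$I{\left(y \right)} = 20$
$L = \frac{41363}{2}$ ($L = 4 + \frac{1}{8} \cdot 165420 = 4 + \frac{41355}{2} = \frac{41363}{2} \approx 20682.0$)
$s = \frac{2}{264523}$ ($s = \frac{2}{-8 + \left(238531 + 52 \cdot 20 \cdot 25\right)} = \frac{2}{-8 + \left(238531 + 1040 \cdot 25\right)} = \frac{2}{-8 + \left(238531 + 26000\right)} = \frac{2}{-8 + 264531} = \frac{2}{264523} \approx 7.5608 \cdot 10^{-6}$)
$B = - \frac{204045}{2}$ ($B = \frac{41363}{2} - 122704 = - \frac{204045}{2} \approx -1.0202 \cdot 10^{5}$)
$B + s = - \frac{204045}{2} + \frac{2}{264523} = - \frac{53974595531}{529046}$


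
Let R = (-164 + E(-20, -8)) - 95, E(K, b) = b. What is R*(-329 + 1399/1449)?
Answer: 42303658/483 ≈ 87585.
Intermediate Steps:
R = -267 (R = (-164 - 8) - 95 = -172 - 95 = -267)
R*(-329 + 1399/1449) = -267*(-329 + 1399/1449) = -267*(-475322/1449) = 42303658/483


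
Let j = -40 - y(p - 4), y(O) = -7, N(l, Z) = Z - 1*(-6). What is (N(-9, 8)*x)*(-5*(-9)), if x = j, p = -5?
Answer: -20790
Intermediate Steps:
N(l, Z) = 6 + Z (N(l, Z) = Z + 6 = 6 + Z)
j = -33 (j = -40 - 1*(-7) = -40 + 7 = -33)
x = -33
(N(-9, 8)*x)*(-5*(-9)) = ((6 + 8)*(-33))*(-5*(-9)) = (14*(-33))*45 = -462*45 = -20790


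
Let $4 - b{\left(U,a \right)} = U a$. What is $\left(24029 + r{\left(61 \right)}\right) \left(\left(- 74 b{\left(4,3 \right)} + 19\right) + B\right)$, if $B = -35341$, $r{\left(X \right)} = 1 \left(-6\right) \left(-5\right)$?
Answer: $-835569070$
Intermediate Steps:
$b{\left(U,a \right)} = 4 - U a$
$r{\left(X \right)} = 30$ ($r{\left(X \right)} = \left(-6\right) \left(-5\right) = 30$)
$\left(24029 + r{\left(61 \right)}\right) \left(\left(- 74 b{\left(4,3 \right)} + 19\right) + B\right) = \left(24029 + 30\right) \left(\left(- 74 \left(4 - 4 \cdot 3\right) + 19\right) - 35341\right) = 24059 \left(\left(- 74 \left(4 - 12\right) + 19\right) - 35341\right) = 24059 \left(\left(\left(-74\right) \left(-8\right) + 19\right) - 35341\right) = 24059 \left(\left(592 + 19\right) - 35341\right) = 24059 \left(611 - 35341\right) = 24059 \left(-34730\right) = -835569070$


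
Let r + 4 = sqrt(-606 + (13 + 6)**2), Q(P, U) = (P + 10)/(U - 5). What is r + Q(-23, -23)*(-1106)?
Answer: -1035/2 + 7*I*sqrt(5) ≈ -517.5 + 15.652*I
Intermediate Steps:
Q(P, U) = (10 + P)/(-5 + U)
r = -4 + 7*I*sqrt(5) (r = -4 + sqrt(-606 + (13 + 6)**2) = -4 + sqrt(-606 + 19**2) = -4 + sqrt(-606 + 361) = -4 + sqrt(-245) = -4 + 7*I*sqrt(5) ≈ -4.0 + 15.652*I)
r + Q(-23, -23)*(-1106) = (-4 + 7*I*sqrt(5)) + ((10 - 23)/(-5 - 23))*(-1106) = (-4 + 7*I*sqrt(5)) + (-13/(-28))*(-1106) = (-4 + 7*I*sqrt(5)) - 1/28*(-13)*(-1106) = (-4 + 7*I*sqrt(5)) + (13/28)*(-1106) = (-4 + 7*I*sqrt(5)) - 1027/2 = -1035/2 + 7*I*sqrt(5)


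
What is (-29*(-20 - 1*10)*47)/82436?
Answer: 20445/41218 ≈ 0.49602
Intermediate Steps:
(-29*(-20 - 1*10)*47)/82436 = (-29*(-20 - 10)*47)*(1/82436) = (-29*(-30)*47)*(1/82436) = (870*47)*(1/82436) = 40890*(1/82436) = 20445/41218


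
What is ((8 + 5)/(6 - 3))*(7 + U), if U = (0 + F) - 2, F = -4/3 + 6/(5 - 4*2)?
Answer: 65/9 ≈ 7.2222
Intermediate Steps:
F = -10/3 (F = -4*⅓ + 6/(5 - 8) = -4/3 + 6/(-3) = -4/3 + 6*(-⅓) = -4/3 - 2 = -10/3 ≈ -3.3333)
U = -16/3 (U = (0 - 10/3) - 2 = -10/3 - 2 = -16/3 ≈ -5.3333)
((8 + 5)/(6 - 3))*(7 + U) = ((8 + 5)/(6 - 3))*(7 - 16/3) = (13/3)*(5/3) = 65/9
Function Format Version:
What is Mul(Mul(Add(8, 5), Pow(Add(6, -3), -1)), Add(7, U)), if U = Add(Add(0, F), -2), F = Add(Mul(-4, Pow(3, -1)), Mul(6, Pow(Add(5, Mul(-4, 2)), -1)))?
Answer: Rational(65, 9) ≈ 7.2222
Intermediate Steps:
F = Rational(-10, 3) (F = Add(Mul(-4, Rational(1, 3)), Mul(6, Pow(Add(5, -8), -1))) = Add(Rational(-4, 3), Mul(6, Pow(-3, -1))) = Add(Rational(-4, 3), Mul(6, Rational(-1, 3))) = Add(Rational(-4, 3), -2) = Rational(-10, 3) ≈ -3.3333)
U = Rational(-16, 3) (U = Add(Add(0, Rational(-10, 3)), -2) = Add(Rational(-10, 3), -2) = Rational(-16, 3) ≈ -5.3333)
Mul(Mul(Add(8, 5), Pow(Add(6, -3), -1)), Add(7, U)) = Mul(Mul(Add(8, 5), Pow(Add(6, -3), -1)), Add(7, Rational(-16, 3))) = Mul(Mul(13, Pow(3, -1)), Rational(5, 3)) = Mul(Mul(13, Rational(1, 3)), Rational(5, 3)) = Mul(Rational(13, 3), Rational(5, 3)) = Rational(65, 9)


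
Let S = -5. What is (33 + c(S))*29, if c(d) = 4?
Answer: 1073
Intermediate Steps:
(33 + c(S))*29 = (33 + 4)*29 = 37*29 = 1073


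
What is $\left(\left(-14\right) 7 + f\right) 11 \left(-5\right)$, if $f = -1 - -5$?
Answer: $5170$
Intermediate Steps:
$f = 4$ ($f = -1 + 5 = 4$)
$\left(\left(-14\right) 7 + f\right) 11 \left(-5\right) = \left(\left(-14\right) 7 + 4\right) 11 \left(-5\right) = \left(-98 + 4\right) \left(-55\right) = \left(-94\right) \left(-55\right) = 5170$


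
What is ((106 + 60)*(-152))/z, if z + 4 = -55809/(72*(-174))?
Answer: -11707648/211 ≈ -55487.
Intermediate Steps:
z = 211/464 (z = -4 - 55809/(72*(-174)) = -4 - 55809/(-12528) = -4 - 55809*(-1/12528) = -4 + 2067/464 = 211/464 ≈ 0.45474)
((106 + 60)*(-152))/z = ((106 + 60)*(-152))/(211/464) = (166*(-152))*(464/211) = -25232*464/211 = -11707648/211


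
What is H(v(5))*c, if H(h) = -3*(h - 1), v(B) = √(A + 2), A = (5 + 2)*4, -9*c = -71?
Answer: 71/3 - 71*√30/3 ≈ -105.96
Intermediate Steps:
c = 71/9 (c = -⅑*(-71) = 71/9 ≈ 7.8889)
A = 28 (A = 7*4 = 28)
v(B) = √30 (v(B) = √(28 + 2) = √30)
H(h) = 3 - 3*h (H(h) = -3*(-1 + h) = 3 - 3*h)
H(v(5))*c = (3 - 3*√30)*(71/9) = 71/3 - 71*√30/3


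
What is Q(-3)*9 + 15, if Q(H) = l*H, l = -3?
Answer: 96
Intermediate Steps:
Q(H) = -3*H
Q(-3)*9 + 15 = -3*(-3)*9 + 15 = 9*9 + 15 = 81 + 15 = 96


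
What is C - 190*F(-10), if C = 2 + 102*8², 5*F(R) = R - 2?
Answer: 6986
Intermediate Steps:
F(R) = -⅖ + R/5 (F(R) = (R - 2)/5 = (-2 + R)/5 = -⅖ + R/5)
C = 6530 (C = 2 + 102*64 = 2 + 6528 = 6530)
C - 190*F(-10) = 6530 - 190*(-⅖ + (⅕)*(-10)) = 6530 - 190*(-⅖ - 2) = 6530 - 190*(-12/5) = 6530 + 456 = 6986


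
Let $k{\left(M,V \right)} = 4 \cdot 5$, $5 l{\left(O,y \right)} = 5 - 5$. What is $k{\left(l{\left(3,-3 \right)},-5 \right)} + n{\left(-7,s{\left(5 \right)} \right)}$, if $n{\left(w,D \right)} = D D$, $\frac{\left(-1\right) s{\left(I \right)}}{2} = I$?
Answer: $120$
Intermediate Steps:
$l{\left(O,y \right)} = 0$ ($l{\left(O,y \right)} = \frac{5 - 5}{5} = \frac{1}{5} \cdot 0 = 0$)
$s{\left(I \right)} = - 2 I$
$k{\left(M,V \right)} = 20$
$n{\left(w,D \right)} = D^{2}$
$k{\left(l{\left(3,-3 \right)},-5 \right)} + n{\left(-7,s{\left(5 \right)} \right)} = 20 + \left(\left(-2\right) 5\right)^{2} = 20 + \left(-10\right)^{2} = 20 + 100 = 120$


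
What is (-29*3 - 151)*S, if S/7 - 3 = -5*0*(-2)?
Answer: -4998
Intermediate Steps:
S = 21 (S = 21 + 7*(-5*0*(-2)) = 21 + 7*(0*(-2)) = 21 + 7*0 = 21 + 0 = 21)
(-29*3 - 151)*S = (-29*3 - 151)*21 = (-87 - 151)*21 = -238*21 = -4998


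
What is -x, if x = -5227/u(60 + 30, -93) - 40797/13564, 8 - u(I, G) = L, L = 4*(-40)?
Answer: 19438231/569688 ≈ 34.121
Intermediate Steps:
L = -160
u(I, G) = 168 (u(I, G) = 8 - 1*(-160) = 8 + 160 = 168)
x = -19438231/569688 (x = -5227/168 - 40797/13564 = -19438231/569688 ≈ -34.121)
-x = -1*(-19438231/569688) = 19438231/569688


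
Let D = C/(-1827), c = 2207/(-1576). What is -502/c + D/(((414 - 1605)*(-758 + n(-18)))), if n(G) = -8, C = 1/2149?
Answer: 2833840640341891969/7905290378125266 ≈ 358.47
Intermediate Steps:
C = 1/2149 ≈ 0.00046533
c = -2207/1576 (c = 2207*(-1/1576) = -2207/1576 ≈ -1.4004)
D = -1/3926223 (D = (1/2149)/(-1827) = (1/2149)*(-1/1827) = -1/3926223 ≈ -2.5470e-7)
-502/c + D/(((414 - 1605)*(-758 + n(-18)))) = -502/(-2207/1576) - 1/((-758 - 8)*(414 - 1605))/3926223 = -502*(-1576/2207) - 1/(3926223*((-1191*(-766)))) = 791152/2207 - 1/3926223/912306 = 791152/2207 - 1/3926223*1/912306 = 791152/2207 - 1/3581916800238 = 2833840640341891969/7905290378125266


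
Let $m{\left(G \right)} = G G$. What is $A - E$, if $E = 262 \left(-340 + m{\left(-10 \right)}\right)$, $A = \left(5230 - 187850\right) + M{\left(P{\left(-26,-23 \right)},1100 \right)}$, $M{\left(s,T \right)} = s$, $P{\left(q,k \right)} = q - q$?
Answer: $-119740$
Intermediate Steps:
$P{\left(q,k \right)} = 0$
$m{\left(G \right)} = G^{2}$
$A = -182620$ ($A = \left(5230 - 187850\right) + 0 = -182620 + 0 = -182620$)
$E = -62880$ ($E = 262 \left(-340 + \left(-10\right)^{2}\right) = 262 \left(-340 + 100\right) = 262 \left(-240\right) = -62880$)
$A - E = -182620 - -62880 = -182620 + 62880 = -119740$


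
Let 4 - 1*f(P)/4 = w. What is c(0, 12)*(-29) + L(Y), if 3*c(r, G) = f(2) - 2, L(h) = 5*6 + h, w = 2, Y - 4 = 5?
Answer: -19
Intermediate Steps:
Y = 9 (Y = 4 + 5 = 9)
f(P) = 8 (f(P) = 16 - 4*2 = 16 - 8 = 8)
L(h) = 30 + h
c(r, G) = 2 (c(r, G) = (8 - 2)/3 = (1/3)*6 = 2)
c(0, 12)*(-29) + L(Y) = 2*(-29) + (30 + 9) = -58 + 39 = -19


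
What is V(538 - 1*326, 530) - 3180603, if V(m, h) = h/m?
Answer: -6361201/2 ≈ -3.1806e+6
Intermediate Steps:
V(538 - 1*326, 530) - 3180603 = 530/(538 - 1*326) - 3180603 = 530/(538 - 326) - 3180603 = 530/212 - 3180603 = 530*(1/212) - 3180603 = 5/2 - 3180603 = -6361201/2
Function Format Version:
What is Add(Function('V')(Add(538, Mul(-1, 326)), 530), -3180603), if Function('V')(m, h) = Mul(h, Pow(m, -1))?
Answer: Rational(-6361201, 2) ≈ -3.1806e+6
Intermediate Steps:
Add(Function('V')(Add(538, Mul(-1, 326)), 530), -3180603) = Add(Mul(530, Pow(Add(538, Mul(-1, 326)), -1)), -3180603) = Add(Mul(530, Pow(Add(538, -326), -1)), -3180603) = Add(Mul(530, Pow(212, -1)), -3180603) = Add(Mul(530, Rational(1, 212)), -3180603) = Add(Rational(5, 2), -3180603) = Rational(-6361201, 2)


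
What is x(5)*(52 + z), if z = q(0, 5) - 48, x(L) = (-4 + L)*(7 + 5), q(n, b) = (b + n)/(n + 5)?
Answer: 60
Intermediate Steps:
q(n, b) = (b + n)/(5 + n)
x(L) = -48 + 12*L (x(L) = (-4 + L)*12 = -48 + 12*L)
z = -47 (z = (5 + 0)/(5 + 0) - 48 = 5/5 - 48 = (⅕)*5 - 48 = 1 - 48 = -47)
x(5)*(52 + z) = (-48 + 12*5)*(52 - 47) = (-48 + 60)*5 = 12*5 = 60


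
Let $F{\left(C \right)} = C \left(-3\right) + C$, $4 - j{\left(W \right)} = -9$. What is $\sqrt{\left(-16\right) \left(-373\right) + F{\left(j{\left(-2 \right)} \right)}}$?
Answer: $\sqrt{5942} \approx 77.084$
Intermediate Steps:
$j{\left(W \right)} = 13$ ($j{\left(W \right)} = 4 - -9 = 4 + 9 = 13$)
$F{\left(C \right)} = - 2 C$ ($F{\left(C \right)} = - 3 C + C = - 2 C$)
$\sqrt{\left(-16\right) \left(-373\right) + F{\left(j{\left(-2 \right)} \right)}} = \sqrt{\left(-16\right) \left(-373\right) - 26} = \sqrt{5968 - 26} = \sqrt{5942}$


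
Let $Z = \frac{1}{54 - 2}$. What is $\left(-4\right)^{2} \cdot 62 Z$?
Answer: $\frac{248}{13} \approx 19.077$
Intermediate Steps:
$Z = \frac{1}{52} \approx 0.019231$
$\left(-4\right)^{2} \cdot 62 Z = \left(-4\right)^{2} \cdot 62 \cdot \frac{1}{52} = 16 \cdot 62 \cdot \frac{1}{52} = 992 \cdot \frac{1}{52} = \frac{248}{13}$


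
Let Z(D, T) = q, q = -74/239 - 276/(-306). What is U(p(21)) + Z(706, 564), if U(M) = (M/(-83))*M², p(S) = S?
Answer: -112283069/1011687 ≈ -110.99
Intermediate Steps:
q = 7220/12189 (q = -74*1/239 - 276*(-1/306) = -74/239 + 46/51 = 7220/12189 ≈ 0.59234)
U(M) = -M³/83 (U(M) = (M*(-1/83))*M² = (-M/83)*M² = -M³/83)
Z(D, T) = 7220/12189
U(p(21)) + Z(706, 564) = -1/83*21³ + 7220/12189 = -1/83*9261 + 7220/12189 = -9261/83 + 7220/12189 = -112283069/1011687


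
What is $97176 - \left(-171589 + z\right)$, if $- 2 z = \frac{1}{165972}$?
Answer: $\frac{89214929161}{331944} \approx 2.6877 \cdot 10^{5}$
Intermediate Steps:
$z = - \frac{1}{331944}$ ($z = - \frac{1}{2 \cdot 165972} = \left(- \frac{1}{2}\right) \frac{1}{165972} = - \frac{1}{331944} \approx -3.0126 \cdot 10^{-6}$)
$97176 - \left(-171589 + z\right) = 97176 - \left(-171589 - \frac{1}{331944}\right) = 97176 - - \frac{56957939017}{331944} = 97176 + \frac{56957939017}{331944} = \frac{89214929161}{331944}$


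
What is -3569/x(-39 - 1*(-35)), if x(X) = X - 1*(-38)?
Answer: -3569/34 ≈ -104.97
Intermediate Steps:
x(X) = 38 + X (x(X) = X + 38 = 38 + X)
-3569/x(-39 - 1*(-35)) = -3569/(38 + (-39 - 1*(-35))) = -3569/(38 + (-39 + 35)) = -3569/(38 - 4) = -3569/34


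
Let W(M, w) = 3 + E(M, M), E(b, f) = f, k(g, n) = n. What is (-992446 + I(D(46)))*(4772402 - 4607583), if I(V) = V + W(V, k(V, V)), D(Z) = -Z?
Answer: -163588626165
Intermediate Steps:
W(M, w) = 3 + M
I(V) = 3 + 2*V (I(V) = V + (3 + V) = 3 + 2*V)
(-992446 + I(D(46)))*(4772402 - 4607583) = (-992446 + (3 + 2*(-1*46)))*(4772402 - 4607583) = (-992446 + (3 + 2*(-46)))*164819 = (-992446 + (3 - 92))*164819 = (-992446 - 89)*164819 = -992535*164819 = -163588626165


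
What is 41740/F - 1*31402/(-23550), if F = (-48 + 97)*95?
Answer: 112915331/10962525 ≈ 10.300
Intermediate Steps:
F = 4655 (F = 49*95 = 4655)
41740/F - 1*31402/(-23550) = 41740/4655 - 1*31402/(-23550) = 41740*(1/4655) - 31402*(-1/23550) = 8348/931 + 15701/11775 = 112915331/10962525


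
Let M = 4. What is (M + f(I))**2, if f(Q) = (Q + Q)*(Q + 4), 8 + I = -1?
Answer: 8836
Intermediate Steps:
I = -9 (I = -8 - 1 = -9)
f(Q) = 2*Q*(4 + Q) (f(Q) = (2*Q)*(4 + Q) = 2*Q*(4 + Q))
(M + f(I))**2 = (4 + 2*(-9)*(4 - 9))**2 = (4 + 2*(-9)*(-5))**2 = (4 + 90)**2 = 94**2 = 8836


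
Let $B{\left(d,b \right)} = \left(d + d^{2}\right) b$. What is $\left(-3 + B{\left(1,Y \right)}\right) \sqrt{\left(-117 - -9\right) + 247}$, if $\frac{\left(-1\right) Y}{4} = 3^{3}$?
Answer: $- 219 \sqrt{139} \approx -2582.0$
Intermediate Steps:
$Y = -108$ ($Y = - 4 \cdot 3^{3} = \left(-4\right) 27 = -108$)
$B{\left(d,b \right)} = b \left(d + d^{2}\right)$
$\left(-3 + B{\left(1,Y \right)}\right) \sqrt{\left(-117 - -9\right) + 247} = \left(-3 - 108 \left(1 + 1\right)\right) \sqrt{\left(-117 - -9\right) + 247} = \left(-3 - 108 \cdot 2\right) \sqrt{\left(-117 + 9\right) + 247} = \left(-3 - 216\right) \sqrt{-108 + 247} = - 219 \sqrt{139}$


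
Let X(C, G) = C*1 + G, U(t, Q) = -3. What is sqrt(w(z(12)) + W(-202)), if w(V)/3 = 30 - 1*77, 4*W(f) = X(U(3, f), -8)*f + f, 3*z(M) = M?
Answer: 2*sqrt(91) ≈ 19.079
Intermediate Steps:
X(C, G) = C + G
z(M) = M/3
W(f) = -5*f/2 (W(f) = ((-3 - 8)*f + f)/4 = (-11*f + f)/4 = (-10*f)/4 = -5*f/2)
w(V) = -141 (w(V) = 3*(30 - 1*77) = 3*(30 - 77) = 3*(-47) = -141)
sqrt(w(z(12)) + W(-202)) = sqrt(-141 - 5/2*(-202)) = sqrt(-141 + 505) = sqrt(364) = 2*sqrt(91)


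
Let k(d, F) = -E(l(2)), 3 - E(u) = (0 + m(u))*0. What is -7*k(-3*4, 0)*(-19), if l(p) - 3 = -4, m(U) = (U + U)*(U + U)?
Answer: -399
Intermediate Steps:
m(U) = 4*U² (m(U) = (2*U)*(2*U) = 4*U²)
l(p) = -1 (l(p) = 3 - 4 = -1)
E(u) = 3 (E(u) = 3 - (0 + 4*u²)*0 = 3 - 4*u²*0 = 3 - 1*0 = 3 + 0 = 3)
k(d, F) = -3 (k(d, F) = -1*3 = -3)
-7*k(-3*4, 0)*(-19) = -7*(-3)*(-19) = 21*(-19) = -399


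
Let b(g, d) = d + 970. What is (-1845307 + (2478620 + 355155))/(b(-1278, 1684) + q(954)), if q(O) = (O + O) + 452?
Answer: 494234/2507 ≈ 197.14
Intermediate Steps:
b(g, d) = 970 + d
q(O) = 452 + 2*O (q(O) = 2*O + 452 = 452 + 2*O)
(-1845307 + (2478620 + 355155))/(b(-1278, 1684) + q(954)) = (-1845307 + (2478620 + 355155))/((970 + 1684) + (452 + 2*954)) = (-1845307 + 2833775)/(2654 + (452 + 1908)) = 988468/(2654 + 2360) = 988468/5014 = 988468*(1/5014) = 494234/2507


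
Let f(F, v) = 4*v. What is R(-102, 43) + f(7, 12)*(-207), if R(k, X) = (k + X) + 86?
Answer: -9909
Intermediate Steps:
R(k, X) = 86 + X + k (R(k, X) = (X + k) + 86 = 86 + X + k)
R(-102, 43) + f(7, 12)*(-207) = (86 + 43 - 102) + (4*12)*(-207) = 27 + 48*(-207) = 27 - 9936 = -9909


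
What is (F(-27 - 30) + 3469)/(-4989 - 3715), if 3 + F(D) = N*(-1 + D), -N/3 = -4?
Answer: -1385/4352 ≈ -0.31824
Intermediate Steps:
N = 12 (N = -3*(-4) = 12)
F(D) = -15 + 12*D (F(D) = -3 + 12*(-1 + D) = -3 + (-12 + 12*D) = -15 + 12*D)
(F(-27 - 30) + 3469)/(-4989 - 3715) = ((-15 + 12*(-27 - 30)) + 3469)/(-4989 - 3715) = ((-15 + 12*(-57)) + 3469)/(-8704) = ((-15 - 684) + 3469)*(-1/8704) = (-699 + 3469)*(-1/8704) = 2770*(-1/8704) = -1385/4352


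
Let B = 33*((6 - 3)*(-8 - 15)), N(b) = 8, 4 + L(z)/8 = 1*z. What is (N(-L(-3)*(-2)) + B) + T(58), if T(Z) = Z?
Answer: -2211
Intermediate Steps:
L(z) = -32 + 8*z (L(z) = -32 + 8*(1*z) = -32 + 8*z)
B = -2277 (B = 33*(3*(-23)) = 33*(-69) = -2277)
(N(-L(-3)*(-2)) + B) + T(58) = (8 - 2277) + 58 = -2269 + 58 = -2211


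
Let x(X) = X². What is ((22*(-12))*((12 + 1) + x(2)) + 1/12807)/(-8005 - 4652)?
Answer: 57477815/162098199 ≈ 0.35459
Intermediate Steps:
((22*(-12))*((12 + 1) + x(2)) + 1/12807)/(-8005 - 4652) = ((22*(-12))*((12 + 1) + 2²) + 1/12807)/(-8005 - 4652) = (-264*(13 + 4) + 1/12807)/(-12657) = (-264*17 + 1/12807)*(-1/12657) = (-4488 + 1/12807)*(-1/12657) = -57477815/12807*(-1/12657) = 57477815/162098199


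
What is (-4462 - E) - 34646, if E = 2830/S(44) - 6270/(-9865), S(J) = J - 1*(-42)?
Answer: -3320729329/84839 ≈ -39142.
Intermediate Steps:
S(J) = 42 + J (S(J) = J + 42 = 42 + J)
E = 2845717/84839 (E = 2830/(42 + 44) - 6270/(-9865) = 2830/86 - 6270*(-1/9865) = 2830*(1/86) + 1254/1973 = 1415/43 + 1254/1973 = 2845717/84839 ≈ 33.543)
(-4462 - E) - 34646 = (-4462 - 1*2845717/84839) - 34646 = (-4462 - 2845717/84839) - 34646 = -381397335/84839 - 34646 = -3320729329/84839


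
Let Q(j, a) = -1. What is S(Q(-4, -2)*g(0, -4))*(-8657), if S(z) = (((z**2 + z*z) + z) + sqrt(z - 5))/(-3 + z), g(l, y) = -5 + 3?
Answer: 86570 + 8657*I*sqrt(3) ≈ 86570.0 + 14994.0*I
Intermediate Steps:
g(l, y) = -2
S(z) = (z + sqrt(-5 + z) + 2*z**2)/(-3 + z) (S(z) = (((z**2 + z**2) + z) + sqrt(-5 + z))/(-3 + z) = ((2*z**2 + z) + sqrt(-5 + z))/(-3 + z) = ((z + 2*z**2) + sqrt(-5 + z))/(-3 + z) = (z + sqrt(-5 + z) + 2*z**2)/(-3 + z))
S(Q(-4, -2)*g(0, -4))*(-8657) = ((-1*(-2) + sqrt(-5 - 1*(-2)) + 2*(-1*(-2))**2)/(-3 - 1*(-2)))*(-8657) = ((2 + sqrt(-5 + 2) + 2*2**2)/(-3 + 2))*(-8657) = ((2 + sqrt(-3) + 2*4)/(-1))*(-8657) = -(2 + I*sqrt(3) + 8)*(-8657) = -(10 + I*sqrt(3))*(-8657) = (-10 - I*sqrt(3))*(-8657) = 86570 + 8657*I*sqrt(3)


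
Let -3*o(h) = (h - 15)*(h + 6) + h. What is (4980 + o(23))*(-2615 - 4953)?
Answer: -37045360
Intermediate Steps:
o(h) = -h/3 - (-15 + h)*(6 + h)/3 (o(h) = -((h - 15)*(h + 6) + h)/3 = -((-15 + h)*(6 + h) + h)/3 = -(h + (-15 + h)*(6 + h))/3 = -h/3 - (-15 + h)*(6 + h)/3)
(4980 + o(23))*(-2615 - 4953) = (4980 + (30 - 1/3*23**2 + (8/3)*23))*(-2615 - 4953) = (4980 + (30 - 1/3*529 + 184/3))*(-7568) = (4980 + (30 - 529/3 + 184/3))*(-7568) = (4980 - 85)*(-7568) = 4895*(-7568) = -37045360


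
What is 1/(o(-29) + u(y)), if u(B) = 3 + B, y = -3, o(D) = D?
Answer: -1/29 ≈ -0.034483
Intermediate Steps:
1/(o(-29) + u(y)) = 1/(-29 + (3 - 3)) = 1/(-29 + 0) = 1/(-29) = -1/29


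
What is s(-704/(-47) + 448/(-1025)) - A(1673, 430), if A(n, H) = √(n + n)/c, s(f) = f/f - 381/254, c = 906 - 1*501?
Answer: -½ - √3346/405 ≈ -0.64283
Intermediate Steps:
c = 405 (c = 906 - 501 = 405)
s(f) = -½ (s(f) = 1 - 381*1/254 = 1 - 3/2 = -½)
A(n, H) = √2*√n/405 (A(n, H) = √(n + n)/405 = √(2*n)*(1/405) = (√2*√n)*(1/405) = √2*√n/405)
s(-704/(-47) + 448/(-1025)) - A(1673, 430) = -½ - √2*√1673/405 = -½ - √3346/405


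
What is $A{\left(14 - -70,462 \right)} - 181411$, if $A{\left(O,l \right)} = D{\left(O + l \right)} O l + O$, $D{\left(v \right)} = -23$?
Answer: $-1073911$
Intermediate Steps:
$A{\left(O,l \right)} = O - 23 O l$ ($A{\left(O,l \right)} = - 23 O l + O = O - 23 O l$)
$A{\left(14 - -70,462 \right)} - 181411 = \left(14 - -70\right) \left(1 - 10626\right) - 181411 = \left(14 + 70\right) \left(1 - 10626\right) - 181411 = 84 \left(-10625\right) - 181411 = -892500 - 181411 = -1073911$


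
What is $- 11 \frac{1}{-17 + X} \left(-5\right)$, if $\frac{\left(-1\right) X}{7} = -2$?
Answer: $- \frac{55}{3} \approx -18.333$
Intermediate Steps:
$X = 14$ ($X = \left(-7\right) \left(-2\right) = 14$)
$- 11 \frac{1}{-17 + X} \left(-5\right) = - 11 \frac{1}{-17 + 14} \left(-5\right) = - 11 \frac{1}{-3} \left(-5\right) = - 11 \left(\left(- \frac{1}{3}\right) \left(-5\right)\right) = \left(-11\right) \frac{5}{3} = - \frac{55}{3}$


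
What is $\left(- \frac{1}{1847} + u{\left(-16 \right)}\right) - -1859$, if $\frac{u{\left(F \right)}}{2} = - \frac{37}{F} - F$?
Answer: $\frac{28009747}{14776} \approx 1895.6$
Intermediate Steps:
$u{\left(F \right)} = - \frac{74}{F} - 2 F$ ($u{\left(F \right)} = 2 \left(- \frac{37}{F} - F\right) = 2 \left(- F - \frac{37}{F}\right) = - \frac{74}{F} - 2 F$)
$\left(- \frac{1}{1847} + u{\left(-16 \right)}\right) - -1859 = \left(- \frac{1}{1847} - \left(-32 + \frac{74}{-16}\right)\right) - -1859 = \left(\left(-1\right) \frac{1}{1847} + \left(\left(-74\right) \left(- \frac{1}{16}\right) + 32\right)\right) + 1859 = \left(- \frac{1}{1847} + \left(\frac{37}{8} + 32\right)\right) + 1859 = \left(- \frac{1}{1847} + \frac{293}{8}\right) + 1859 = \frac{541163}{14776} + 1859 = \frac{28009747}{14776}$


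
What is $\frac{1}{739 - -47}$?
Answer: $\frac{1}{786} \approx 0.0012723$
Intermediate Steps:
$\frac{1}{739 - -47} = \frac{1}{739 + \left(-311 + 358\right)} = \frac{1}{739 + 47} = \frac{1}{786}$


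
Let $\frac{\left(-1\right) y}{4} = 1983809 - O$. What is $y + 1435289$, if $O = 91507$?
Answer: $-6133919$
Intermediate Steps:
$y = -7569208$ ($y = - 4 \left(1983809 - 91507\right) = \left(-4\right) 1892302 = -7569208$)
$y + 1435289 = -7569208 + 1435289 = -6133919$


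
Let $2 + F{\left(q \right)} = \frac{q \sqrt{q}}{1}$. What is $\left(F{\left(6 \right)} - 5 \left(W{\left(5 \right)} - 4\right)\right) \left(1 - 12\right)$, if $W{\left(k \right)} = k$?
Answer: $77 - 66 \sqrt{6} \approx -84.666$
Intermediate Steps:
$F{\left(q \right)} = -2 + q^{\frac{3}{2}}$ ($F{\left(q \right)} = -2 + \frac{q \sqrt{q}}{1} = -2 + q^{\frac{3}{2}} \cdot 1 = -2 + q^{\frac{3}{2}}$)
$\left(F{\left(6 \right)} - 5 \left(W{\left(5 \right)} - 4\right)\right) \left(1 - 12\right) = \left(\left(-2 + 6^{\frac{3}{2}}\right) - 5 \left(5 - 4\right)\right) \left(1 - 12\right) = \left(\left(-2 + 6 \sqrt{6}\right) - 5\right) \left(1 - 12\right) = \left(\left(-2 + 6 \sqrt{6}\right) - 5\right) \left(-11\right) = \left(-7 + 6 \sqrt{6}\right) \left(-11\right) = 77 - 66 \sqrt{6}$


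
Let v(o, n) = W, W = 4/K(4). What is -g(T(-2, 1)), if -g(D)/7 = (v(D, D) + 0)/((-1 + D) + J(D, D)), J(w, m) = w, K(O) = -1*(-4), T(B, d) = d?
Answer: 7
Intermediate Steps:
K(O) = 4
W = 1 (W = 4/4 = 4*(1/4) = 1)
v(o, n) = 1
g(D) = -7/(-1 + 2*D) (g(D) = -7*(1 + 0)/((-1 + D) + D) = -7/(-1 + 2*D))
-g(T(-2, 1)) = -(-7)/(-1 + 2*1) = -(-7)/(-1 + 2) = -(-7)/1 = -(-7) = -1*(-7) = 7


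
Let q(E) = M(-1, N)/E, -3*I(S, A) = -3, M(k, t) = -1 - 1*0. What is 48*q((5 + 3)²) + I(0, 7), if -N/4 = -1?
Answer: ¼ ≈ 0.25000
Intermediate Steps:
N = 4 (N = -4*(-1) = 4)
M(k, t) = -1 (M(k, t) = -1 + 0 = -1)
I(S, A) = 1 (I(S, A) = -⅓*(-3) = 1)
q(E) = -1/E
48*q((5 + 3)²) + I(0, 7) = 48*(-1/((5 + 3)²)) + 1 = 48*(-1/(8²)) + 1 = 48*(-1/64) + 1 = -¾ + 1 = ¼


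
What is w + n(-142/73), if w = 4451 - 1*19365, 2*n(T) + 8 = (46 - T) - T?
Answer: -1087193/73 ≈ -14893.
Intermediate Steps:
n(T) = 19 - T (n(T) = -4 + ((46 - T) - T)/2 = -4 + (46 - 2*T)/2 = -4 + (23 - T) = 19 - T)
w = -14914 (w = 4451 - 19365 = -14914)
w + n(-142/73) = -14914 + (19 - (-142)/73) = -14914 + (19 - 1*(-142/73)) = -14914 + (19 + 142/73) = -14914 + 1529/73 = -1087193/73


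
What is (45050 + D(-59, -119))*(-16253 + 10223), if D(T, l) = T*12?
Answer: -267382260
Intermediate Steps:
D(T, l) = 12*T
(45050 + D(-59, -119))*(-16253 + 10223) = (45050 + 12*(-59))*(-16253 + 10223) = (45050 - 708)*(-6030) = 44342*(-6030) = -267382260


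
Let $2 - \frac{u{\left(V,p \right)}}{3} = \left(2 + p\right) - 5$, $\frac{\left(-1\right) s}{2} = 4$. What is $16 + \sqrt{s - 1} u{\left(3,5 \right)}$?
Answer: $16$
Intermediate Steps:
$s = -8$ ($s = \left(-2\right) 4 = -8$)
$u{\left(V,p \right)} = 15 - 3 p$ ($u{\left(V,p \right)} = 6 - 3 \left(\left(2 + p\right) - 5\right) = 6 - 3 \left(-3 + p\right) = 6 - \left(-9 + 3 p\right) = 15 - 3 p$)
$16 + \sqrt{s - 1} u{\left(3,5 \right)} = 16 + \sqrt{-8 - 1} \left(15 - 15\right) = 16 + \sqrt{-9} \left(15 - 15\right) = 16 + 3 i 0 = 16 + 0 = 16$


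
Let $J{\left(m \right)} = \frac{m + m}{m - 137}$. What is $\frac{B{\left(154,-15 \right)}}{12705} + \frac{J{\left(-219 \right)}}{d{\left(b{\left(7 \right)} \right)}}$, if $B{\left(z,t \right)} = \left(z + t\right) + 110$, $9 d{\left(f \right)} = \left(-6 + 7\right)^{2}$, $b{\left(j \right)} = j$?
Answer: $\frac{8361959}{753830} \approx 11.093$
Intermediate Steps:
$d{\left(f \right)} = \frac{1}{9}$ ($d{\left(f \right)} = \frac{\left(-6 + 7\right)^{2}}{9} = \frac{1^{2}}{9} = \frac{1}{9} \cdot 1 = \frac{1}{9}$)
$J{\left(m \right)} = \frac{2 m}{-137 + m}$
$B{\left(z,t \right)} = 110 + t + z$ ($B{\left(z,t \right)} = \left(t + z\right) + 110 = 110 + t + z$)
$\frac{B{\left(154,-15 \right)}}{12705} + \frac{J{\left(-219 \right)}}{d{\left(b{\left(7 \right)} \right)}} = \frac{110 - 15 + 154}{12705} + 2 \left(-219\right) \frac{1}{-137 - 219} \frac{1}{\frac{1}{9}} = 249 \cdot \frac{1}{12705} + 2 \left(-219\right) \frac{1}{-356} \cdot 9 = \frac{83}{4235} + 2 \left(-219\right) \left(- \frac{1}{356}\right) 9 = \frac{83}{4235} + \frac{219}{178} \cdot 9 = \frac{83}{4235} + \frac{1971}{178} = \frac{8361959}{753830}$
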